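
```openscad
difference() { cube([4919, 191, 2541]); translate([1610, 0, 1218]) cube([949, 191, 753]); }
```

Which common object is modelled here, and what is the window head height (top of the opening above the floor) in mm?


A wall with a window opening. The window head height is 1971 mm.

A wall with a rectangular opening subtracted — a window. Sill at z = 1218, opening 753 mm tall, so the head is at 1218 + 753 = 1971 mm.


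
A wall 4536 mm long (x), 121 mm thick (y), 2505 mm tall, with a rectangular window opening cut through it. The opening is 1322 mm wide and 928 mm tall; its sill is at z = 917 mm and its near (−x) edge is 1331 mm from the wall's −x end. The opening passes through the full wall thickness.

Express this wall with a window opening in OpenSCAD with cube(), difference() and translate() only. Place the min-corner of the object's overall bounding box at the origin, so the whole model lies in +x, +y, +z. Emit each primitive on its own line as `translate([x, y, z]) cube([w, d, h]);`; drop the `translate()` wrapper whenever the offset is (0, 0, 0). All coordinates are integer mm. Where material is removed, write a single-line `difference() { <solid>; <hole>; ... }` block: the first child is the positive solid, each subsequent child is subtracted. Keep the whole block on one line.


difference() { cube([4536, 121, 2505]); translate([1331, 0, 917]) cube([1322, 121, 928]); }


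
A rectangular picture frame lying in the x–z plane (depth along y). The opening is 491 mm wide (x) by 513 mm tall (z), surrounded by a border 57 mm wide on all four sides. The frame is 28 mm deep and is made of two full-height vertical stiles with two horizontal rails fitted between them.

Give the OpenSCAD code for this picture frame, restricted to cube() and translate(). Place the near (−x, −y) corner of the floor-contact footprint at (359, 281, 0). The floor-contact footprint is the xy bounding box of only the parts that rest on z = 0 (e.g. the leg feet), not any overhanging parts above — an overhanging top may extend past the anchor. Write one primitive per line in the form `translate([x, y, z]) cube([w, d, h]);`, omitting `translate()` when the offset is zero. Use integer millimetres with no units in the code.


translate([359, 281, 0]) cube([57, 28, 627]);
translate([907, 281, 0]) cube([57, 28, 627]);
translate([416, 281, 0]) cube([491, 28, 57]);
translate([416, 281, 570]) cube([491, 28, 57]);


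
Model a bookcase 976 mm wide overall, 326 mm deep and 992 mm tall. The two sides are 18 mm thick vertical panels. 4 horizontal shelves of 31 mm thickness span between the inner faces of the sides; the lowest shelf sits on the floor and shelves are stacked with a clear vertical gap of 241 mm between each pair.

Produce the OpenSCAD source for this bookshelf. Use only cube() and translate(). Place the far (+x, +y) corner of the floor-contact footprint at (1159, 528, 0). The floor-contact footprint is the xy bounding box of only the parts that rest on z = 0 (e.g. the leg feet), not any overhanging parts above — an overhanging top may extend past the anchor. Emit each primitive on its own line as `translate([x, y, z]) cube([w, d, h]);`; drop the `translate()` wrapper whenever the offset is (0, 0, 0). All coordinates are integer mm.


translate([183, 202, 0]) cube([18, 326, 992]);
translate([1141, 202, 0]) cube([18, 326, 992]);
translate([201, 202, 0]) cube([940, 326, 31]);
translate([201, 202, 272]) cube([940, 326, 31]);
translate([201, 202, 544]) cube([940, 326, 31]);
translate([201, 202, 816]) cube([940, 326, 31]);


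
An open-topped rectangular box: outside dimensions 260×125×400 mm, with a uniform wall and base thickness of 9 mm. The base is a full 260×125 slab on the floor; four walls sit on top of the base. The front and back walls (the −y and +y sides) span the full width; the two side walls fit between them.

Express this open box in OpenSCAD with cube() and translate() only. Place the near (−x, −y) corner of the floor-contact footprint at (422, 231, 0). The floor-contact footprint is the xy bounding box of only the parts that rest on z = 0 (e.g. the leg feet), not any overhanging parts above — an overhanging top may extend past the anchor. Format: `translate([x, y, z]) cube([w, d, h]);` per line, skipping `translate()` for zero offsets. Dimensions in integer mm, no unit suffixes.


translate([422, 231, 0]) cube([260, 125, 9]);
translate([422, 231, 9]) cube([260, 9, 391]);
translate([422, 347, 9]) cube([260, 9, 391]);
translate([422, 240, 9]) cube([9, 107, 391]);
translate([673, 240, 9]) cube([9, 107, 391]);


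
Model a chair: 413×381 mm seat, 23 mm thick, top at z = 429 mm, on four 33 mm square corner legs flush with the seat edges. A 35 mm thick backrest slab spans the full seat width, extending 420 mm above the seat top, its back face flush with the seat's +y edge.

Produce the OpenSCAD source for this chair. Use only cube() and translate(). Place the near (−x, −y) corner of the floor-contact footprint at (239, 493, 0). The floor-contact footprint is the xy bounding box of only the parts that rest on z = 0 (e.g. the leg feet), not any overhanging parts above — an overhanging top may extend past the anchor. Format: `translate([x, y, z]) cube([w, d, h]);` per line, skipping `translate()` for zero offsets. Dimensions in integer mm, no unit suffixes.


translate([239, 493, 406]) cube([413, 381, 23]);
translate([239, 493, 0]) cube([33, 33, 406]);
translate([619, 493, 0]) cube([33, 33, 406]);
translate([239, 841, 0]) cube([33, 33, 406]);
translate([619, 841, 0]) cube([33, 33, 406]);
translate([239, 839, 429]) cube([413, 35, 420]);


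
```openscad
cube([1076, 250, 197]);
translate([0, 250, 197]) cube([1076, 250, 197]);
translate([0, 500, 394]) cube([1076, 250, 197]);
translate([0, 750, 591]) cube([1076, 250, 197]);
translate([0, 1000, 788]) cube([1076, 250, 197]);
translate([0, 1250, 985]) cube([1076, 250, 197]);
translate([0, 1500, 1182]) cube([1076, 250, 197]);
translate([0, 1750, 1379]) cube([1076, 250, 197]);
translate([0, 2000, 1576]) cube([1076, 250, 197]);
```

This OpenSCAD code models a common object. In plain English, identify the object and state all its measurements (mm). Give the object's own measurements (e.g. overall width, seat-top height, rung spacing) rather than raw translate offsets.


A straight staircase of 9 solid steps. Each step is 1076 mm wide (x), 250 mm deep (y, the going) and 197 mm tall (the rise). The first step rests on the floor; each subsequent step sits one going further in +y and one rise higher in +z, directly behind and above the previous step with no overlap.


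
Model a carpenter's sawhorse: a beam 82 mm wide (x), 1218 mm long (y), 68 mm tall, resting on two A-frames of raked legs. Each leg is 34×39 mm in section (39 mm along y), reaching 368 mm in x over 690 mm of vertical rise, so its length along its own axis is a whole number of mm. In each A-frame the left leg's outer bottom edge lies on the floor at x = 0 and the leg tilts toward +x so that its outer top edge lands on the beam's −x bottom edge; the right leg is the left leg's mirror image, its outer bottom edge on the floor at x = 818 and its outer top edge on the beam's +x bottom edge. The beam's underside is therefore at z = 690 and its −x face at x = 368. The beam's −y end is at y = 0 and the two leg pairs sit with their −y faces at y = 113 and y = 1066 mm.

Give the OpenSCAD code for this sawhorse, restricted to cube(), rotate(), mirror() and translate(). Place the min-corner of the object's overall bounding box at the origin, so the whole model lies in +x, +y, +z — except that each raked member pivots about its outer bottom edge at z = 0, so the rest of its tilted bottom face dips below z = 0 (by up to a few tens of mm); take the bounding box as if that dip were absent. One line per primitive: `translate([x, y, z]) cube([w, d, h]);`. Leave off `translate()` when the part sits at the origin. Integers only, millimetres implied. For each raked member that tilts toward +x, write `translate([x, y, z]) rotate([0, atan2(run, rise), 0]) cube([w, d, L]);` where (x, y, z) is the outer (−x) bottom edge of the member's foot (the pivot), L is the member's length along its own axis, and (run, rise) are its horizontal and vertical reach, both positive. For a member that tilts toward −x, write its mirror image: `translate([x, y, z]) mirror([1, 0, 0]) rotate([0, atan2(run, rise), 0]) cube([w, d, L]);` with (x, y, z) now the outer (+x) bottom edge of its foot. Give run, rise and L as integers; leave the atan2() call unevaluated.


translate([368, 0, 690]) cube([82, 1218, 68]);
translate([0, 113, 0]) rotate([0, atan2(368, 690), 0]) cube([34, 39, 782]);
translate([818, 113, 0]) mirror([1, 0, 0]) rotate([0, atan2(368, 690), 0]) cube([34, 39, 782]);
translate([0, 1066, 0]) rotate([0, atan2(368, 690), 0]) cube([34, 39, 782]);
translate([818, 1066, 0]) mirror([1, 0, 0]) rotate([0, atan2(368, 690), 0]) cube([34, 39, 782]);


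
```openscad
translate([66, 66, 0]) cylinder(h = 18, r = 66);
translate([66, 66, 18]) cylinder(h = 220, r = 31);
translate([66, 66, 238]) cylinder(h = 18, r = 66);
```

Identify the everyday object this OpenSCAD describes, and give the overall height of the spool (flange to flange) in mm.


A spool. The overall height is 256 mm.

Three coaxial cylinders, large–small–large — a spool. Two 18 mm flanges and a 220 mm core give 18 + 220 + 18 = 256 mm.


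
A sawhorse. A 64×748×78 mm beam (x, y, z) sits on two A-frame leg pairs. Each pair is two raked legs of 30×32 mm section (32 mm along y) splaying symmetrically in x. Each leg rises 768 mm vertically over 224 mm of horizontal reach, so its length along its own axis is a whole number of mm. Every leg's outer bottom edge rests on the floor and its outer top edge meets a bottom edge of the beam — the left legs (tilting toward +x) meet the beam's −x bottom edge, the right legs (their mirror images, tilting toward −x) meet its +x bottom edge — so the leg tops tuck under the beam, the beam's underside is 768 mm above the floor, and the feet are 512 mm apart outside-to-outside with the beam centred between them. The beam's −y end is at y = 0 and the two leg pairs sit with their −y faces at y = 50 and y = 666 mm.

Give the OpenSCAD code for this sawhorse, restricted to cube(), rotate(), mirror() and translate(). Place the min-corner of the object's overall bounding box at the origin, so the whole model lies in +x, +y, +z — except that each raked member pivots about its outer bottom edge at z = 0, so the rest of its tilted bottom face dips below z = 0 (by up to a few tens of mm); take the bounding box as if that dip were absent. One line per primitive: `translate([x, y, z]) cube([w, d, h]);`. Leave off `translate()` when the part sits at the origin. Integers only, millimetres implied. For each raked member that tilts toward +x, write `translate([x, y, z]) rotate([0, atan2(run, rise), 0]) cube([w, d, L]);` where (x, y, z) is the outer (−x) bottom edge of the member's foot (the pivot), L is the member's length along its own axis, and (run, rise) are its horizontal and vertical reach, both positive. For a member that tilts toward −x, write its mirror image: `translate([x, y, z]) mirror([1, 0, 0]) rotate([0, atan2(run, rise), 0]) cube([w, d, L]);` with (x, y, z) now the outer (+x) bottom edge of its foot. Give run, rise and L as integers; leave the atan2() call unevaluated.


// leg length = √(224² + 768²) = 800
// right-leg outer foot x = 2·224 + 64 = 512
// beam min-corner = (224, 0, 768)
translate([224, 0, 768]) cube([64, 748, 78]);
translate([0, 50, 0]) rotate([0, atan2(224, 768), 0]) cube([30, 32, 800]);
translate([512, 50, 0]) mirror([1, 0, 0]) rotate([0, atan2(224, 768), 0]) cube([30, 32, 800]);
translate([0, 666, 0]) rotate([0, atan2(224, 768), 0]) cube([30, 32, 800]);
translate([512, 666, 0]) mirror([1, 0, 0]) rotate([0, atan2(224, 768), 0]) cube([30, 32, 800]);


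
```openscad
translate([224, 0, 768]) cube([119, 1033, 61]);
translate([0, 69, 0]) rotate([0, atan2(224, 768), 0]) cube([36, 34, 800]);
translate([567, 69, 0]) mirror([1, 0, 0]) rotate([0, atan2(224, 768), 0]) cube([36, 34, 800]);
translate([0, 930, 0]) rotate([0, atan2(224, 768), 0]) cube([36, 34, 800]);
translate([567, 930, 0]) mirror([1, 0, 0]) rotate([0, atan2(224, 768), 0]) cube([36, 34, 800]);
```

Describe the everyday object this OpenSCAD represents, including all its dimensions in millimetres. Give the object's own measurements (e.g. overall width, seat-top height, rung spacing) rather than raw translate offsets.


A sawhorse. A 119×1033×61 mm beam (x, y, z) sits on two A-frame leg pairs. Each pair is two raked legs of 36×34 mm section (34 mm along y) splaying symmetrically in x. Each leg rises 768 mm vertically over 224 mm of horizontal reach and is 800 mm long along its own axis. Every leg's outer bottom edge rests on the floor and its outer top edge meets a bottom edge of the beam — the left legs (tilting toward +x) meet the beam's −x bottom edge, the right legs (their mirror images, tilting toward −x) meet its +x bottom edge — so the leg tops tuck under the beam, the beam's underside is 768 mm above the floor, and the feet are 567 mm apart outside-to-outside with the beam centred between them. The two leg pairs are set in 69 mm from either end of the beam.


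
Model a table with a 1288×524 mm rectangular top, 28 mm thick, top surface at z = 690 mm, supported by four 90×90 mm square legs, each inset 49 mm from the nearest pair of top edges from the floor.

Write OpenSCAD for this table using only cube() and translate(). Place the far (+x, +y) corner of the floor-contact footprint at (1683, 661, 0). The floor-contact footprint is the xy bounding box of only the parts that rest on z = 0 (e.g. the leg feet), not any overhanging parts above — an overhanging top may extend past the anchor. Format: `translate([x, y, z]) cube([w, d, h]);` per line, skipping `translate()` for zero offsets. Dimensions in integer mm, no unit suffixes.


translate([444, 186, 662]) cube([1288, 524, 28]);
translate([493, 235, 0]) cube([90, 90, 662]);
translate([1593, 235, 0]) cube([90, 90, 662]);
translate([493, 571, 0]) cube([90, 90, 662]);
translate([1593, 571, 0]) cube([90, 90, 662]);


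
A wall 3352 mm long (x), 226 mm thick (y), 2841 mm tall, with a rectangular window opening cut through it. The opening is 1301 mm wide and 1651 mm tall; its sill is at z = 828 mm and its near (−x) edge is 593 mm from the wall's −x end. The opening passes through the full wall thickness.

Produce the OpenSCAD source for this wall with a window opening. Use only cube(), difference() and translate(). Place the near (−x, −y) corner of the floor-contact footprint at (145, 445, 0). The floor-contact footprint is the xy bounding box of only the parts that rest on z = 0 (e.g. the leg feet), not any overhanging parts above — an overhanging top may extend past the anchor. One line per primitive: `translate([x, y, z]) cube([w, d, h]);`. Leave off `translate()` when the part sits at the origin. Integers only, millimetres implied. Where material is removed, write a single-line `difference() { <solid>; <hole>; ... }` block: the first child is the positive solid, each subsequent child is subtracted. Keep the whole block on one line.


difference() { translate([145, 445, 0]) cube([3352, 226, 2841]); translate([738, 445, 828]) cube([1301, 226, 1651]); }


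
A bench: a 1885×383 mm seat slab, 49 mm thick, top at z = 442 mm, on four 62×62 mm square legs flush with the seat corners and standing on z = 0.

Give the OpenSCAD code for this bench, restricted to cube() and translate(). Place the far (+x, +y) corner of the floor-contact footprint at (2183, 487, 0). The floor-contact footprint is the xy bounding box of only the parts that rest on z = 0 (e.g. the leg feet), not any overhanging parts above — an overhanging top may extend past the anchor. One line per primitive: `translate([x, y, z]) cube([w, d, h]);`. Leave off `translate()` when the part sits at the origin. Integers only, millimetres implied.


translate([298, 104, 393]) cube([1885, 383, 49]);
translate([298, 104, 0]) cube([62, 62, 393]);
translate([298, 425, 0]) cube([62, 62, 393]);
translate([2121, 104, 0]) cube([62, 62, 393]);
translate([2121, 425, 0]) cube([62, 62, 393]);


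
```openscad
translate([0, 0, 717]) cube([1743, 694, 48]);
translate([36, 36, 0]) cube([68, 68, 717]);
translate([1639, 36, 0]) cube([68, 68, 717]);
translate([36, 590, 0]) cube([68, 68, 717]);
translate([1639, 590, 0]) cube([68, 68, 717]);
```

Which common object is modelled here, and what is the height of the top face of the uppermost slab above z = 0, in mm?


A table. The table height is 765 mm.

A 1743×694×48 slab sits at z = 717 on four 68 mm square posts — a table. The top surface is at 717 + 48 = 765 mm.


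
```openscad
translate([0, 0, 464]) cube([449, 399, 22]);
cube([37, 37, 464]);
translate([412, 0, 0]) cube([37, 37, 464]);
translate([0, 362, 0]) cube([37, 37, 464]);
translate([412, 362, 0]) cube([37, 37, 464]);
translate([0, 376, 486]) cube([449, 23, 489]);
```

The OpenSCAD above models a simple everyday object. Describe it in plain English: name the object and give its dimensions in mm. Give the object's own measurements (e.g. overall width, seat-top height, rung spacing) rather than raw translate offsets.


A chair. The seat is a 449×399×22 mm slab with its top at z = 486 mm, on four 37×37 mm corner legs (flush with the seat edges, standing on z = 0). A flat backrest 23 mm thick, 489 mm tall, spans the full seat width and rises from the seat top along its +y edge, rear face flush with the rear of the seat.


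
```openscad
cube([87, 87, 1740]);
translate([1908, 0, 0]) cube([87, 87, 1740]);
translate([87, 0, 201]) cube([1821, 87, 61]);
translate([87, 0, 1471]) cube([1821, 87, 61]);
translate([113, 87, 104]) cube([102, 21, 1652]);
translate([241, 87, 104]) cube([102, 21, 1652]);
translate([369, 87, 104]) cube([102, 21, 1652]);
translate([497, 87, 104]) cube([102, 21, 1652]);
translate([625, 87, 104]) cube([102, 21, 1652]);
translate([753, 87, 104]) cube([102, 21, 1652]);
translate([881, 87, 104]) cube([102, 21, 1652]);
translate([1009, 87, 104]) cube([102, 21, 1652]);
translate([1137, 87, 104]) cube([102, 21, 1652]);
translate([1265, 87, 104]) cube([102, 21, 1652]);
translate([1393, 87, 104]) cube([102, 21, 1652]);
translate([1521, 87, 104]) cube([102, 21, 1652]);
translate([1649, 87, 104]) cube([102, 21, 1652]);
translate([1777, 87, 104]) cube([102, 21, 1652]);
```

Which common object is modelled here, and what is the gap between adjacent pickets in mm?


A fence section. The picket gap is 26 mm.

Two posts, two rails, 14 pickets — a fence section. Span 1821 mm holds 14 pickets of 102 mm with 15 equal gaps: ⌊(1821 − 14·102) / 15⌋ = 26 mm.


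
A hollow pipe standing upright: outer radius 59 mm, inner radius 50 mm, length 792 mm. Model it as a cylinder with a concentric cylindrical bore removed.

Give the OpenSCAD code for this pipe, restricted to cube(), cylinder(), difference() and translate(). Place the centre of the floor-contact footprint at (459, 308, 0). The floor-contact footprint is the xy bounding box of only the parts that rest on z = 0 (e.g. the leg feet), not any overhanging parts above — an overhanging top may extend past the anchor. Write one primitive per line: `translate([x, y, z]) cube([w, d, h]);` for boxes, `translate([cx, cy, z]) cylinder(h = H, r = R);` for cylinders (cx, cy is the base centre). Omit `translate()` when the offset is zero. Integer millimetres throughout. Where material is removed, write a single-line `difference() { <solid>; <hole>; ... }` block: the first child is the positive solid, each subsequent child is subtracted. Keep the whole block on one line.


difference() { translate([459, 308, 0]) cylinder(h = 792, r = 59); translate([459, 308, 0]) cylinder(h = 792, r = 50); }


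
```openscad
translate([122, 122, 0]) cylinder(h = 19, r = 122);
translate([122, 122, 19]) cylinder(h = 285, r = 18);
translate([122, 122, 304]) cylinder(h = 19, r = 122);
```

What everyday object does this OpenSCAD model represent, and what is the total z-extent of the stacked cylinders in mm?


A spool. The overall height is 323 mm.

Three coaxial cylinders, large–small–large — a spool. Two 19 mm flanges and a 285 mm core give 19 + 285 + 19 = 323 mm.


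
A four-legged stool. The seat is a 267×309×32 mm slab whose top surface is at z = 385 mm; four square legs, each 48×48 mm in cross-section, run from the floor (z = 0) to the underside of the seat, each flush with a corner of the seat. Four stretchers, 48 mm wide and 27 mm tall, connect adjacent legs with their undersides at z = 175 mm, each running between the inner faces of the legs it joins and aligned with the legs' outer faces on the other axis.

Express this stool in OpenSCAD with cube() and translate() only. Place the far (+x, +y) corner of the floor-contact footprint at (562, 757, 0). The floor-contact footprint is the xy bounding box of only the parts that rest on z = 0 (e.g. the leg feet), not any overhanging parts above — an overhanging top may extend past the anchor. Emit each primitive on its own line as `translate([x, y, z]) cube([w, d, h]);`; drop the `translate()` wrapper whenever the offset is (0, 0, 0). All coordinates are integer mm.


translate([295, 448, 353]) cube([267, 309, 32]);
translate([295, 448, 0]) cube([48, 48, 353]);
translate([514, 448, 0]) cube([48, 48, 353]);
translate([295, 709, 0]) cube([48, 48, 353]);
translate([514, 709, 0]) cube([48, 48, 353]);
translate([343, 448, 175]) cube([171, 48, 27]);
translate([343, 709, 175]) cube([171, 48, 27]);
translate([295, 496, 175]) cube([48, 213, 27]);
translate([514, 496, 175]) cube([48, 213, 27]);


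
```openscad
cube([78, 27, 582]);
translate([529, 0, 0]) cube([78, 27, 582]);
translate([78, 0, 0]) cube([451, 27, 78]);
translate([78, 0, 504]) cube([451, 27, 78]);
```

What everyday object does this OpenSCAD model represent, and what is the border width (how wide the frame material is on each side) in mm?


A picture frame. The border width is 78 mm.

Four thin pieces enclosing a rectangular opening — a picture frame. The two full-height stiles are 582 mm tall; the top rail sits at z = 504 and is 78 mm tall, so the border above the opening is 582 − 504 = 78 mm, matching the stile x-width.


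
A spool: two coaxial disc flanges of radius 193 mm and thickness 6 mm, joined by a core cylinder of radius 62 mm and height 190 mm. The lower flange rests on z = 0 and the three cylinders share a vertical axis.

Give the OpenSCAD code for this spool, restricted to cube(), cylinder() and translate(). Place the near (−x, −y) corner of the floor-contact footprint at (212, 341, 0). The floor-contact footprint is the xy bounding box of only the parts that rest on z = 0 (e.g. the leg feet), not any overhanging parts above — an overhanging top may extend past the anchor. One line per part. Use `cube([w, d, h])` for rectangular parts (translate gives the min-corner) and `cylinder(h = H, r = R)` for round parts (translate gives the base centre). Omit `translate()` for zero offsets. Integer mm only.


translate([405, 534, 0]) cylinder(h = 6, r = 193);
translate([405, 534, 6]) cylinder(h = 190, r = 62);
translate([405, 534, 196]) cylinder(h = 6, r = 193);


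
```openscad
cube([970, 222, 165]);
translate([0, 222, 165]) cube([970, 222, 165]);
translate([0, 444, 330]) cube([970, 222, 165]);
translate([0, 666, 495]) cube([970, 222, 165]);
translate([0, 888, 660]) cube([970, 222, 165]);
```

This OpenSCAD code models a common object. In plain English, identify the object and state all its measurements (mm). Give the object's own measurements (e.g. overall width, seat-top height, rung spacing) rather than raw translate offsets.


A straight staircase of 5 solid steps. Each step is 970 mm wide (x), 222 mm deep (y, the going) and 165 mm tall (the rise). The first step rests on the floor; each subsequent step sits one going further in +y and one rise higher in +z, directly behind and above the previous step with no overlap.


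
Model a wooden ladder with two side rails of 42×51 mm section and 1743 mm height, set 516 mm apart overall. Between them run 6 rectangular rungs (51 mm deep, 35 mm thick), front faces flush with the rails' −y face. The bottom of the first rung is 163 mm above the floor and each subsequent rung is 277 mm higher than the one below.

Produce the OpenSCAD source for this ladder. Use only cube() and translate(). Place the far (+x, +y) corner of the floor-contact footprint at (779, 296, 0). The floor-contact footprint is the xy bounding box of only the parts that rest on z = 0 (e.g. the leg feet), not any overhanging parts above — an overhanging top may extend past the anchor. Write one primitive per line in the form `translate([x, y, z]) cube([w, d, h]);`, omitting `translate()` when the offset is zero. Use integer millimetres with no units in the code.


// rung span = 516 - 2*42 = 432
// rung[k] z = 163 + k*277
translate([263, 245, 0]) cube([42, 51, 1743]);
translate([737, 245, 0]) cube([42, 51, 1743]);
translate([305, 245, 163]) cube([432, 51, 35]);
translate([305, 245, 440]) cube([432, 51, 35]);
translate([305, 245, 717]) cube([432, 51, 35]);
translate([305, 245, 994]) cube([432, 51, 35]);
translate([305, 245, 1271]) cube([432, 51, 35]);
translate([305, 245, 1548]) cube([432, 51, 35]);


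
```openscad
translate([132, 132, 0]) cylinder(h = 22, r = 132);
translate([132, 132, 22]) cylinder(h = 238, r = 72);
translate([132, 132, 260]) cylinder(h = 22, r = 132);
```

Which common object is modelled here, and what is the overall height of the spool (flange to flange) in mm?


A spool. The overall height is 282 mm.

Three coaxial cylinders, large–small–large — a spool. Two 22 mm flanges and a 238 mm core give 22 + 238 + 22 = 282 mm.


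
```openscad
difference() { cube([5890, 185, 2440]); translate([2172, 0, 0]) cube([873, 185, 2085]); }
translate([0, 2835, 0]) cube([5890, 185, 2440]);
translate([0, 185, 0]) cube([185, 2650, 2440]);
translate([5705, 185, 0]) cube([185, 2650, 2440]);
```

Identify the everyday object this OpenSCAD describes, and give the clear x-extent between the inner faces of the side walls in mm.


A single room. The interior width is 5520 mm.

Four walls enclosing a rectangle with a door in the front wall — a room. Outside width 5890 minus two 185 mm walls gives 5520 mm.


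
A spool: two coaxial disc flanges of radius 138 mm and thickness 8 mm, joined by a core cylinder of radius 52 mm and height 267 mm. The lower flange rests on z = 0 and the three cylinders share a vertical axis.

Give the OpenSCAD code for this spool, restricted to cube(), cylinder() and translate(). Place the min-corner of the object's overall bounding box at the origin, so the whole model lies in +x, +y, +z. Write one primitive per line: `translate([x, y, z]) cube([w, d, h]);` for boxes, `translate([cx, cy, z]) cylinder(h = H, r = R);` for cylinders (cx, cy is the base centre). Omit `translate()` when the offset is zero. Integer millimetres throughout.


translate([138, 138, 0]) cylinder(h = 8, r = 138);
translate([138, 138, 8]) cylinder(h = 267, r = 52);
translate([138, 138, 275]) cylinder(h = 8, r = 138);


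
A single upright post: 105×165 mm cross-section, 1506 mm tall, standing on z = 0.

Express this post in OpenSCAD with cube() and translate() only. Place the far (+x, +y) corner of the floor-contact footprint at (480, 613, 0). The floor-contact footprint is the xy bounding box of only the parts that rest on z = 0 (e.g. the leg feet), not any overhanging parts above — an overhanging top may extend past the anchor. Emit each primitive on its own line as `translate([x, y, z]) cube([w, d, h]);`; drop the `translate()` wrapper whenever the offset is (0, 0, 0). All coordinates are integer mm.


translate([375, 448, 0]) cube([105, 165, 1506]);


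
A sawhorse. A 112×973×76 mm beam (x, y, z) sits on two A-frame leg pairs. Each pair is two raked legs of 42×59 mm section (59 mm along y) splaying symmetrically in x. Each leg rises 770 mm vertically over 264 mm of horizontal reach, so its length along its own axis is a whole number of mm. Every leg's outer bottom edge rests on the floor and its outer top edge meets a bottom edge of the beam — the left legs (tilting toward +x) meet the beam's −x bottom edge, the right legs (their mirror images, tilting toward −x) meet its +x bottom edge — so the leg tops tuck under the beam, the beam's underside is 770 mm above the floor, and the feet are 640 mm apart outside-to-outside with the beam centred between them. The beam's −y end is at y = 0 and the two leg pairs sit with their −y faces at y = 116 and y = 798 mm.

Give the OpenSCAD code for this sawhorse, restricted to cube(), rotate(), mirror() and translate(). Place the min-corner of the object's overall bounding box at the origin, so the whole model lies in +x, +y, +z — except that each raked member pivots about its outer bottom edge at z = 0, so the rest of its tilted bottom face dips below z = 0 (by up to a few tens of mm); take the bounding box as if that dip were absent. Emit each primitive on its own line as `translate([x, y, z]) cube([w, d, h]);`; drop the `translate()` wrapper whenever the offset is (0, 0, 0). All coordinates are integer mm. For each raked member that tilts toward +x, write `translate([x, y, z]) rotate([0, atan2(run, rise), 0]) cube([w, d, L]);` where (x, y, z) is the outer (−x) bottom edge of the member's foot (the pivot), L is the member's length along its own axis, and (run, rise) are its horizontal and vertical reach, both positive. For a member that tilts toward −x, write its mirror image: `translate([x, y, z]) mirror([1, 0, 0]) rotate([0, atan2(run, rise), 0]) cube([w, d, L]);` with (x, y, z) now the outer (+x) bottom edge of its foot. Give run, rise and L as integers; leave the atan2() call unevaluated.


translate([264, 0, 770]) cube([112, 973, 76]);
translate([0, 116, 0]) rotate([0, atan2(264, 770), 0]) cube([42, 59, 814]);
translate([640, 116, 0]) mirror([1, 0, 0]) rotate([0, atan2(264, 770), 0]) cube([42, 59, 814]);
translate([0, 798, 0]) rotate([0, atan2(264, 770), 0]) cube([42, 59, 814]);
translate([640, 798, 0]) mirror([1, 0, 0]) rotate([0, atan2(264, 770), 0]) cube([42, 59, 814]);


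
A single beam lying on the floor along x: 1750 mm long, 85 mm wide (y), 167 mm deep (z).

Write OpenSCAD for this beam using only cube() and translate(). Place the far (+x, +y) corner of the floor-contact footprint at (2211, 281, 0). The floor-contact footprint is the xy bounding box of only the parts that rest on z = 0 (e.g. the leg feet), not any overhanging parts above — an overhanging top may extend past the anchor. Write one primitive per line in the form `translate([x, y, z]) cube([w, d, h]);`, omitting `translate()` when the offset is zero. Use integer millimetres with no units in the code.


translate([461, 196, 0]) cube([1750, 85, 167]);


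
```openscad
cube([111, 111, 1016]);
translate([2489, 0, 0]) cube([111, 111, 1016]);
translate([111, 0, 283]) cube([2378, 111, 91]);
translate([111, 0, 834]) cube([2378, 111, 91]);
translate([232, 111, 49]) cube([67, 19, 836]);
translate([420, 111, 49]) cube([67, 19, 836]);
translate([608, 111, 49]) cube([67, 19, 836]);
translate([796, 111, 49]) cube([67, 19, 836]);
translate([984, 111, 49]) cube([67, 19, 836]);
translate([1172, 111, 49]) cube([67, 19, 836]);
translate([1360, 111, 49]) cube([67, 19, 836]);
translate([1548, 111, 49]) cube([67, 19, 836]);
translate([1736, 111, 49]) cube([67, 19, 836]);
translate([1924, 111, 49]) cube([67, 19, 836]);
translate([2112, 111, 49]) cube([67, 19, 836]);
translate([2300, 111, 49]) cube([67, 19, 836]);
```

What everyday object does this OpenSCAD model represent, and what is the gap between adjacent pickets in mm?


A fence section. The picket gap is 121 mm.

Two posts, two rails, 12 pickets — a fence section. Span 2378 mm holds 12 pickets of 67 mm with 13 equal gaps: ⌊(2378 − 12·67) / 13⌋ = 121 mm.


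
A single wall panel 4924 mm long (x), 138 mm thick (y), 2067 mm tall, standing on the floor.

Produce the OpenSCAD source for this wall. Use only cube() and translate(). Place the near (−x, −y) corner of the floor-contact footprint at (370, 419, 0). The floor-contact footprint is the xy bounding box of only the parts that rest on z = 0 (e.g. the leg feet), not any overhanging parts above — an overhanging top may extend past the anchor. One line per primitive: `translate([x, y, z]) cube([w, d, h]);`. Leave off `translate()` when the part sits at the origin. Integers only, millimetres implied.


translate([370, 419, 0]) cube([4924, 138, 2067]);


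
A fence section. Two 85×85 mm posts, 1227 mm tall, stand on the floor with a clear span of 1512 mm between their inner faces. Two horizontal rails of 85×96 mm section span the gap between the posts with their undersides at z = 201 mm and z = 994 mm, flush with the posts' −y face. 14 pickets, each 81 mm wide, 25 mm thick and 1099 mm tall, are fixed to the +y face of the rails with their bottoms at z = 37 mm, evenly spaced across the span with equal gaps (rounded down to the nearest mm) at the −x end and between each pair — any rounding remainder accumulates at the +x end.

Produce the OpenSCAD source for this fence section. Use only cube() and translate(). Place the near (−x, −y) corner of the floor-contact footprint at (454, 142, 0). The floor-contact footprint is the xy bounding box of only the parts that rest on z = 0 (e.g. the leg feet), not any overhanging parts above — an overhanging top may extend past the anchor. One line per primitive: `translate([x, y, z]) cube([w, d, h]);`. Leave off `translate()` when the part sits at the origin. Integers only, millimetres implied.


translate([454, 142, 0]) cube([85, 85, 1227]);
translate([2051, 142, 0]) cube([85, 85, 1227]);
translate([539, 142, 201]) cube([1512, 85, 96]);
translate([539, 142, 994]) cube([1512, 85, 96]);
translate([564, 227, 37]) cube([81, 25, 1099]);
translate([670, 227, 37]) cube([81, 25, 1099]);
translate([776, 227, 37]) cube([81, 25, 1099]);
translate([882, 227, 37]) cube([81, 25, 1099]);
translate([988, 227, 37]) cube([81, 25, 1099]);
translate([1094, 227, 37]) cube([81, 25, 1099]);
translate([1200, 227, 37]) cube([81, 25, 1099]);
translate([1306, 227, 37]) cube([81, 25, 1099]);
translate([1412, 227, 37]) cube([81, 25, 1099]);
translate([1518, 227, 37]) cube([81, 25, 1099]);
translate([1624, 227, 37]) cube([81, 25, 1099]);
translate([1730, 227, 37]) cube([81, 25, 1099]);
translate([1836, 227, 37]) cube([81, 25, 1099]);
translate([1942, 227, 37]) cube([81, 25, 1099]);


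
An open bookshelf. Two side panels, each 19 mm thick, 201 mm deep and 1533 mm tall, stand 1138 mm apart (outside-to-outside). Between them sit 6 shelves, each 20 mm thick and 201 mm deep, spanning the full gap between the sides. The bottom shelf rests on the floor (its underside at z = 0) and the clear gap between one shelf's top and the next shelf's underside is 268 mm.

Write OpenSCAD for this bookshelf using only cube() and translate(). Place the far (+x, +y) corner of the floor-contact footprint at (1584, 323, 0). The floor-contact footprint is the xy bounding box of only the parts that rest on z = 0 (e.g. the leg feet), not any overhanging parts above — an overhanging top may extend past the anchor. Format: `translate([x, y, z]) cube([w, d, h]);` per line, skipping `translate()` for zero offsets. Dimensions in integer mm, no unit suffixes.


translate([446, 122, 0]) cube([19, 201, 1533]);
translate([1565, 122, 0]) cube([19, 201, 1533]);
translate([465, 122, 0]) cube([1100, 201, 20]);
translate([465, 122, 288]) cube([1100, 201, 20]);
translate([465, 122, 576]) cube([1100, 201, 20]);
translate([465, 122, 864]) cube([1100, 201, 20]);
translate([465, 122, 1152]) cube([1100, 201, 20]);
translate([465, 122, 1440]) cube([1100, 201, 20]);


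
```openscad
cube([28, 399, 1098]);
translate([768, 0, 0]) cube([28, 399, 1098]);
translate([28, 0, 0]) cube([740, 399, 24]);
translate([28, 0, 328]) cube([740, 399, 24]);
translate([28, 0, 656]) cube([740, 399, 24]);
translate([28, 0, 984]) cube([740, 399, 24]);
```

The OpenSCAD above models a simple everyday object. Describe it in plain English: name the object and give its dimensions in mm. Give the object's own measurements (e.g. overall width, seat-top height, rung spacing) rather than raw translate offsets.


An open bookshelf. Two side panels, each 28 mm thick, 399 mm deep and 1098 mm tall, stand 796 mm apart (outside-to-outside). Between them sit 4 shelves, each 24 mm thick and 399 mm deep, spanning the full gap between the sides. The bottom shelf rests on the floor (its underside at z = 0) and the clear gap between one shelf's top and the next shelf's underside is 304 mm.


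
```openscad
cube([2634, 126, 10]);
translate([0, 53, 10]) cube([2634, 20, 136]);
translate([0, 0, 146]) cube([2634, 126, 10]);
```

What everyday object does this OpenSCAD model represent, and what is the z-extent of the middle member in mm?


An I-beam. The web height is 136 mm.

Two wide flanges with a thin centred web — an I-beam. Overall 156 mm minus two 10 mm flanges gives a web of 156 − 2·10 = 136 mm.


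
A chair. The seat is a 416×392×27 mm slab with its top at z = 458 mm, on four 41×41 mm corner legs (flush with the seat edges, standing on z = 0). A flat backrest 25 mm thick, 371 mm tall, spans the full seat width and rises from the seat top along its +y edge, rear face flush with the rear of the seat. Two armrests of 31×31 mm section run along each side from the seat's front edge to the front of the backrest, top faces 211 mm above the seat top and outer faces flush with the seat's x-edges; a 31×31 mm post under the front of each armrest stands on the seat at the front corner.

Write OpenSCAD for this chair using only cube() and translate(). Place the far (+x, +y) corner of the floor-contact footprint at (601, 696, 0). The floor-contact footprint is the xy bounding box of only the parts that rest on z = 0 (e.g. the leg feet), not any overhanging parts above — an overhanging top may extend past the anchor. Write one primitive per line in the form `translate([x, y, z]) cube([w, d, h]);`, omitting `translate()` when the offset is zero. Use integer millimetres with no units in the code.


translate([185, 304, 431]) cube([416, 392, 27]);
translate([185, 304, 0]) cube([41, 41, 431]);
translate([560, 304, 0]) cube([41, 41, 431]);
translate([185, 655, 0]) cube([41, 41, 431]);
translate([560, 655, 0]) cube([41, 41, 431]);
translate([185, 671, 458]) cube([416, 25, 371]);
translate([185, 304, 638]) cube([31, 367, 31]);
translate([570, 304, 638]) cube([31, 367, 31]);
translate([185, 304, 458]) cube([31, 31, 180]);
translate([570, 304, 458]) cube([31, 31, 180]);


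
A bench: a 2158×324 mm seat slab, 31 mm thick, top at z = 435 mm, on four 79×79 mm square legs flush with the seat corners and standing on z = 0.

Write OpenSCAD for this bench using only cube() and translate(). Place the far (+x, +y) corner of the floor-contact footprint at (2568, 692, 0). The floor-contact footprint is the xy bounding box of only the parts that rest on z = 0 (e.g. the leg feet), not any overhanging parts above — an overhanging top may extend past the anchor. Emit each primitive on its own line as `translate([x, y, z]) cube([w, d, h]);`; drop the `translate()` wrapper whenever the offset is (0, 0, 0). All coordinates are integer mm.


translate([410, 368, 404]) cube([2158, 324, 31]);
translate([410, 368, 0]) cube([79, 79, 404]);
translate([410, 613, 0]) cube([79, 79, 404]);
translate([2489, 368, 0]) cube([79, 79, 404]);
translate([2489, 613, 0]) cube([79, 79, 404]);


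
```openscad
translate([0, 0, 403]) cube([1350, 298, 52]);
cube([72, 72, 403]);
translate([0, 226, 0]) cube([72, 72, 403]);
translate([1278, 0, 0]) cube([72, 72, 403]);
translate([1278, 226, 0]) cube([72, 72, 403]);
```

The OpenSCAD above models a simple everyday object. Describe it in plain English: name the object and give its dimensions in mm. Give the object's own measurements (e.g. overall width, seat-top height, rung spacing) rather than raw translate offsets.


A long wooden bench with a 1350 mm (x) × 298 mm (y) seat, 52 mm thick, its top surface 455 mm above the floor. Four 72 mm square legs at the seat corners, flush with the edges, run from z = 0 to the seat underside.
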